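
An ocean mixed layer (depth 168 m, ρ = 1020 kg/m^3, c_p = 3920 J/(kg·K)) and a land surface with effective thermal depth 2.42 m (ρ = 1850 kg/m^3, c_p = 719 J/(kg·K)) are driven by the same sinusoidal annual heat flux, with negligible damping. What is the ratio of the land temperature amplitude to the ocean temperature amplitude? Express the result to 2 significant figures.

210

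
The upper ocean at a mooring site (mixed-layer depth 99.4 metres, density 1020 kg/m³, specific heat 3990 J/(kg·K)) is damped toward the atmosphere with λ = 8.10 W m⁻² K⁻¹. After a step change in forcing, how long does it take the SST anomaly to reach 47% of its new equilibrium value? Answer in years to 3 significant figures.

1.00 years

Areal heat capacity C = ρ c_p D = 1020 × 3990 × 99.4 = 4.05×10^8 J m⁻² K⁻¹.
τ = C / λ = 4.05×10^8 / 8.10 = 4.99×10^7 s.
Fraction reached: 1 − e^(−t/τ) = 0.47 ⇒ t = −τ ln(1 − 0.47) = τ × 0.635.
t = 3.17×10^7 s = 1.00 years.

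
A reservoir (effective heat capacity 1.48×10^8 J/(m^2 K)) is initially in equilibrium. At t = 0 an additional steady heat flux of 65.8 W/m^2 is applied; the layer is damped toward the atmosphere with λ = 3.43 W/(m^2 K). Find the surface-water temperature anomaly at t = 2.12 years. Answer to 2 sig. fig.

15 K

Areal heat capacity C = 1.48×10^8 J/(m^2 K) (given).
τ = C / λ = 1.48×10^8 / 3.43 = 4.31×10^7 s.
Equilibrium anomaly ΔT_eq = F / λ = 65.8 / 3.43 = 19.2 K.
t = 2.12 years = 6.69×10^7 s, so t/τ = 1.55.
ΔT(t) = ΔT_eq (1 − e^(−t/τ)) = 19.2 × (1 − e^−1.55) = 15.1 K.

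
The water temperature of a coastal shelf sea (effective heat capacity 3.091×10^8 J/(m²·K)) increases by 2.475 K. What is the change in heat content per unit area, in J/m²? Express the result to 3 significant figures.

Areal heat capacity C = 3.091×10^8 J/(m²·K) (given).
ΔQ = C ΔT = 3.09×10^8 × 2.475 = 7.65×10^8 J/m².

7.65×10^8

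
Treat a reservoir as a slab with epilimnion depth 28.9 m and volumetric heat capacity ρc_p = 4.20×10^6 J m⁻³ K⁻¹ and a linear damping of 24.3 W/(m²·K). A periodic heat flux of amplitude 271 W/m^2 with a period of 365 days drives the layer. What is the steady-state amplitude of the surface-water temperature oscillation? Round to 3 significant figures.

Areal heat capacity C = ρc_p × D = 4.20×10^6 × 28.9 = 1.21×10^8 J m⁻² K⁻¹.
Angular frequency ω = 2π / T = 2π / 3.15×10^7 s = 1.99×10^-7 s⁻¹.
√((Cω)² + λ²) = √((24.2)² + 24.3²) = 34.3 W/(m²·K).
Amplitude A = F₀ / √((Cω)²+λ²) = 271 / 34.3 = 7.90 K.

7.90 K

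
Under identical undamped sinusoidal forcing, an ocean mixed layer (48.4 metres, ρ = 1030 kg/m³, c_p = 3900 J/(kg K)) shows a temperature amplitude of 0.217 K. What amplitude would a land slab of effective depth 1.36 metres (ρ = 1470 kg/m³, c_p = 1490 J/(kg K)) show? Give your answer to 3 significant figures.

C_ocean = 1.94×10^8 J/(m²·K); C_land = 2.98×10^6 J/(m²·K).
A ∝ 1/C ⇒ A_land = A_ocean × C_ocean/C_land = 0.217 × 65.3 = 14.2 K.

14.2 K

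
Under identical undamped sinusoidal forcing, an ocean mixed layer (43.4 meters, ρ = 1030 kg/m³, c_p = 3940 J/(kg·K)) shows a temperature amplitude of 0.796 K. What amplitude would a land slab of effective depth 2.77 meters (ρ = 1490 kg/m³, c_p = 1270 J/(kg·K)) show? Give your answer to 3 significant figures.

C_ocean = 1.76×10^8 J/(m²·K); C_land = 5.24×10^6 J/(m²·K).
A ∝ 1/C ⇒ A_land = A_ocean × C_ocean/C_land = 0.796 × 33.6 = 26.7 K.

26.7 K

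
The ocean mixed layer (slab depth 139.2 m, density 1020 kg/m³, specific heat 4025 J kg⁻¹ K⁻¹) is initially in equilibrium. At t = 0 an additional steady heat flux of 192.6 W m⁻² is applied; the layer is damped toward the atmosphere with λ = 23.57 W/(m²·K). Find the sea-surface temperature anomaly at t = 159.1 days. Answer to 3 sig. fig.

3.54 K

Areal heat capacity C = ρ c_p D = 1020 × 4025 × 139.2 = 5.71×10^8 J/(m²·K).
τ = C / λ = 5.71×10^8 / 23.57 = 2.42×10^7 s.
Equilibrium anomaly ΔT_eq = F / λ = 192.6 / 23.57 = 8.17 K.
t = 159.1 days = 1.37×10^7 s, so t/τ = 0.567.
ΔT(t) = ΔT_eq (1 − e^(−t/τ)) = 8.17 × (1 − e^−0.567) = 3.54 K.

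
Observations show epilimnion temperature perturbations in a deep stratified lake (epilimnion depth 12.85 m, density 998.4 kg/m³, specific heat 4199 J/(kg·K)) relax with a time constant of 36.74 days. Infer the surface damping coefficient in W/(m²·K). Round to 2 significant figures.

17

Areal heat capacity C = ρ c_p D = 998.4 × 4199 × 12.85 = 5.39×10^7 J/(m^2 K).
τ = 36.74 days = 3.17×10^6 s.
λ = C / τ = 5.39×10^7 / 3.17×10^6 = 17.0 W/(m²·K).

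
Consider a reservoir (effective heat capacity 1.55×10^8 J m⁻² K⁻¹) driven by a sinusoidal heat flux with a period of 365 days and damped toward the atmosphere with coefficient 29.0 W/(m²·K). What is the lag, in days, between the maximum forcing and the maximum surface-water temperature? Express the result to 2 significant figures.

47 days

Areal heat capacity C = 1.55×10^8 J m⁻² K⁻¹ (given).
ω = 2π / 3.15×10^7 s = 1.99×10^-7 s⁻¹.
Phase lag φ = arctan(Cω/λ) = arctan(30.9/29.0) = 0.817 rad.
Time lag = φ / ω = 0.817 / 1.99×10^-7 = 4.10×10^6 s = 47.5 days.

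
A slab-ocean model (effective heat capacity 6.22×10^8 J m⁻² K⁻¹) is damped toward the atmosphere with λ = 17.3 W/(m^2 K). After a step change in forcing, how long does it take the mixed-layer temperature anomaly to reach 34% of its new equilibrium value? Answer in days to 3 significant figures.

Areal heat capacity C = 6.22×10^8 J m⁻² K⁻¹ (given).
τ = C / λ = 6.22×10^8 / 17.3 = 3.60×10^7 s.
Fraction reached: 1 − e^(−t/τ) = 0.34 ⇒ t = −τ ln(1 − 0.34) = τ × 0.416.
t = 1.49×10^7 s = 173 days.

173 days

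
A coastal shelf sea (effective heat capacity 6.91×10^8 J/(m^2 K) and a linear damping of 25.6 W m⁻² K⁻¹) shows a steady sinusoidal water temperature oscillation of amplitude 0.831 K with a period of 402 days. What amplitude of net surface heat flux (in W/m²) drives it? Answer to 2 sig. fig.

110

Areal heat capacity C = 6.91×10^8 J/(m^2 K) (given).
ω = 2π / 3.47×10^7 s = 1.81×10^-7 s⁻¹.
√((Cω)² + λ²) = √((125)² + 25.6²) = 128 W/(m²·K).
F₀ = A × √((Cω)²+λ²) = 0.831 × 128 = 106 W/m².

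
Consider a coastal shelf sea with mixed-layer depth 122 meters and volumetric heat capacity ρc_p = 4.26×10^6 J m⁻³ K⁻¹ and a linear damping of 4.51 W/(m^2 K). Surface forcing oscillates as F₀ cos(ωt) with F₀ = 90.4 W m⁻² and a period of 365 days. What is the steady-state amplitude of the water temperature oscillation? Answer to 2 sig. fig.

0.87 K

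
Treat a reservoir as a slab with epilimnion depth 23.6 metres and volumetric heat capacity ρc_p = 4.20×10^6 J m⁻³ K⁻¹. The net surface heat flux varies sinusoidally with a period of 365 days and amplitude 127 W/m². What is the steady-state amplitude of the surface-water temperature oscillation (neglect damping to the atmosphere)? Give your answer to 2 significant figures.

Areal heat capacity C = ρc_p × D = 4.20×10^6 × 23.6 = 9.91×10^7 J/(m^2 K).
Angular frequency ω = 2π / T = 2π / 3.15×10^7 s = 1.99×10^-7 s⁻¹.
Cω = 9.91×10^7 × 1.99×10^-7 = 19.7 W/(m²·K).
Amplitude A = F₀ / (Cω) = 127 / 19.7 = 6.43 K.

6.4 K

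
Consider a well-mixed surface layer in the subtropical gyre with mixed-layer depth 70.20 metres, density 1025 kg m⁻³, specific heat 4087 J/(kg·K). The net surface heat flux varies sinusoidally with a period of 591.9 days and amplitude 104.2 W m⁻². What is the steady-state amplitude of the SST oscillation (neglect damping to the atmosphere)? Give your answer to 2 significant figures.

Areal heat capacity C = ρ c_p D = 1025 × 4087 × 70.20 = 2.94×10^8 J/(m^2 K).
Angular frequency ω = 2π / T = 2π / 5.11×10^7 s = 1.23×10^-7 s⁻¹.
Cω = 2.94×10^8 × 1.23×10^-7 = 36.1 W/(m²·K).
Amplitude A = F₀ / (Cω) = 104.2 / 36.1 = 2.88 K.

2.9 K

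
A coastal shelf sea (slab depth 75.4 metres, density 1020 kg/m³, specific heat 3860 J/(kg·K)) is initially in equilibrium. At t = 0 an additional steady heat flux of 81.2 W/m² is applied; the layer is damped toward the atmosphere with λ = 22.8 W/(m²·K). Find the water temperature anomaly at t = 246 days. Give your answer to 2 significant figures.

2.9 K

Areal heat capacity C = ρ c_p D = 1020 × 3860 × 75.4 = 2.97×10^8 J m⁻² K⁻¹.
τ = C / λ = 2.97×10^8 / 22.8 = 1.30×10^7 s.
Equilibrium anomaly ΔT_eq = F / λ = 81.2 / 22.8 = 3.56 K.
t = 246 days = 2.13×10^7 s, so t/τ = 1.63.
ΔT(t) = ΔT_eq (1 − e^(−t/τ)) = 3.56 × (1 − e^−1.63) = 2.87 K.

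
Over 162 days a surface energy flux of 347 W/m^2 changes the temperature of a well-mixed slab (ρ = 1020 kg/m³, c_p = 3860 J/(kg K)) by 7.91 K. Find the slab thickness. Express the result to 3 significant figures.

Heat input Q = F Δt = 347 × 1.40×10^7 s = 4.86×10^9 J/m².
Required areal heat capacity C = Q / ΔT = 6.14×10^8 J/(m²·K).
Depth D = C / (ρ c_p) = 6.14×10^8 / (1020 × 3860) = 156 m.

156 m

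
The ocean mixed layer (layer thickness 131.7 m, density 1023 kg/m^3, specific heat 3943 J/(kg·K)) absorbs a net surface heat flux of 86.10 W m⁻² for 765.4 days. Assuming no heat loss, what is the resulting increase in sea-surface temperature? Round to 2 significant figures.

Areal heat capacity C = ρ c_p D = 1023 × 3943 × 131.7 = 5.31×10^8 J/(m^2 K).
Net heat input Q = F Δt = 86.10 × (765.4 days × 86400 s/day) = 5.69×10^9 J/m².
ΔT = Q / C = 5.69×10^9 / 5.31×10^8 = 10.7 K.

11 K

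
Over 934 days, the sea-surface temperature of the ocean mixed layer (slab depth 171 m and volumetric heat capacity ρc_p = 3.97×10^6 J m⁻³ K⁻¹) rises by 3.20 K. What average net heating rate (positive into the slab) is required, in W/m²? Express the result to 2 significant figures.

Areal heat capacity C = ρc_p × D = 3.97×10^6 × 171 = 6.79×10^8 J/(m^2 K).
Required heat per unit area: Q = C ΔT = 6.79×10^8 × 3.20 = 2.17×10^9 J/m².
Flux F = Q / Δt = 2.17×10^9 / 8.07×10^7 s = 26.9 W/m².

27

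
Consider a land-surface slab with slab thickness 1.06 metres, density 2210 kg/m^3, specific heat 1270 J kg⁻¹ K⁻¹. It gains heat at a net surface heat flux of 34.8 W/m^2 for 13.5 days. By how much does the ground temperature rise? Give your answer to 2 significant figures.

Areal heat capacity C = ρ c_p D = 2210 × 1270 × 1.06 = 2.98×10^6 J/(m²·K).
Net heat input Q = F Δt = 34.8 × (13.5 days × 86400 s/day) = 4.06×10^7 J/m².
ΔT = Q / C = 4.06×10^7 / 2.98×10^6 = 13.6 K.

14 K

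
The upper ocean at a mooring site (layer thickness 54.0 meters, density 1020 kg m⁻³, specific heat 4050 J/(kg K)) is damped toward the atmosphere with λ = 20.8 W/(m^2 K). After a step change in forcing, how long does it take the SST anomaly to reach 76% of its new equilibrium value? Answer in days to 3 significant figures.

177 days

Areal heat capacity C = ρ c_p D = 1020 × 4050 × 54.0 = 2.23×10^8 J/(m^2 K).
τ = C / λ = 2.23×10^8 / 20.8 = 1.07×10^7 s.
Fraction reached: 1 − e^(−t/τ) = 0.76 ⇒ t = −τ ln(1 − 0.76) = τ × 1.43.
t = 1.53×10^7 s = 177 days.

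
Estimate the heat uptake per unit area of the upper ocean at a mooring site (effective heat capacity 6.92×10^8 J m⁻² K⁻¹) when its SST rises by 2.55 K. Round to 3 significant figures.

Areal heat capacity C = 6.92×10^8 J m⁻² K⁻¹ (given).
ΔQ = C ΔT = 6.92×10^8 × 2.55 = 1.76×10^9 J/m².

1.76×10^9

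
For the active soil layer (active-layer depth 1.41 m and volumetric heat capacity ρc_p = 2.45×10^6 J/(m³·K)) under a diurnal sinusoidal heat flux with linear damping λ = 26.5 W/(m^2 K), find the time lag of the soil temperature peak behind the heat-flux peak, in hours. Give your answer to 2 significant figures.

Areal heat capacity C = ρc_p × D = 2.45×10^6 × 1.41 = 3.45×10^6 J/(m²·K).
ω = 2π / 86400 s = 7.27×10^-5 s⁻¹.
Phase lag φ = arctan(Cω/λ) = arctan(251/26.5) = 1.47 rad.
Time lag = φ / ω = 1.47 / 7.27×10^-5 = 20200 s = 5.60 hours.

5.6 hours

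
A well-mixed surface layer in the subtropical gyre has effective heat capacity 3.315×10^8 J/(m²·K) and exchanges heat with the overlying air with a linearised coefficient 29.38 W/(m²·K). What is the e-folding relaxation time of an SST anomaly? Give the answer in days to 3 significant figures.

Areal heat capacity C = 3.315×10^8 J/(m²·K) (given).
Relaxation time τ = C / λ = 3.32×10^8 / 29.38 = 1.13×10^7 s.
In days: 1.13×10^7 s / (86400 s/day) = 131 days.

131 days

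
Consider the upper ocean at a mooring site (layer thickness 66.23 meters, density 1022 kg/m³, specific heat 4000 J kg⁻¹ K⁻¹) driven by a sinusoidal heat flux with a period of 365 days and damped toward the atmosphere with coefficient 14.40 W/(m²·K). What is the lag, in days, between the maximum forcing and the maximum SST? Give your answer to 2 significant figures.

76 days

Areal heat capacity C = ρ c_p D = 1022 × 4000 × 66.23 = 2.71×10^8 J/(m²·K).
ω = 2π / 3.15×10^7 s = 1.99×10^-7 s⁻¹.
Phase lag φ = arctan(Cω/λ) = arctan(53.9/14.40) = 1.31 rad.
Time lag = φ / ω = 1.31 / 1.99×10^-7 = 6.57×10^6 s = 76.1 days.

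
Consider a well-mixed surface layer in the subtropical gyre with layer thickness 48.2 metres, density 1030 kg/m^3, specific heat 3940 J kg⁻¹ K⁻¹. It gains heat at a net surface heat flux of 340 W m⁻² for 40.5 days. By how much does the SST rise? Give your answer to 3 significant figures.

6.08 K

Areal heat capacity C = ρ c_p D = 1030 × 3940 × 48.2 = 1.96×10^8 J m⁻² K⁻¹.
Net heat input Q = F Δt = 340 × (40.5 days × 86400 s/day) = 1.19×10^9 J/m².
ΔT = Q / C = 1.19×10^9 / 1.96×10^8 = 6.08 K.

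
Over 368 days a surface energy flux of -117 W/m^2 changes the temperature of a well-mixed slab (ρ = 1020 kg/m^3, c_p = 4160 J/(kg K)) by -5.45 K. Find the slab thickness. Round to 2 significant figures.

160 m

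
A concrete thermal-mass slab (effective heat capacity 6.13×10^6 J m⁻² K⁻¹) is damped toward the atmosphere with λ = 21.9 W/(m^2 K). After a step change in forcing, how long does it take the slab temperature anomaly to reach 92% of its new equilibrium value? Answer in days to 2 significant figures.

Areal heat capacity C = 6.13×10^6 J m⁻² K⁻¹ (given).
τ = C / λ = 6.13×10^6 / 21.9 = 2.80×10^5 s.
Fraction reached: 1 − e^(−t/τ) = 0.92 ⇒ t = −τ ln(1 − 0.92) = τ × 2.53.
t = 7.07×10^5 s = 8.18 days.

8.2 days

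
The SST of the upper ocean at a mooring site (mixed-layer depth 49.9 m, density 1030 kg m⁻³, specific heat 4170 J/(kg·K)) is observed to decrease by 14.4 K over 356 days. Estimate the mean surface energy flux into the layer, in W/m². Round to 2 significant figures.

-100

Areal heat capacity C = ρ c_p D = 1030 × 4170 × 49.9 = 2.14×10^8 J/(m²·K).
Required heat per unit area: Q = C ΔT = 2.14×10^8 × -14.4 = -3.09×10^9 J/m².
Flux F = Q / Δt = -3.09×10^9 / 3.08×10^7 s = -100 W/m².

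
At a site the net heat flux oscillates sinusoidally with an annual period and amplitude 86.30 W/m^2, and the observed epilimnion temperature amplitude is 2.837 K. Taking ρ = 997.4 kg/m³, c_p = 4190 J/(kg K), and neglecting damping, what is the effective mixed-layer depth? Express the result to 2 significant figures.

ω = 2π / 3.15×10^7 s = 1.99×10^-7 s⁻¹.
Required C = F₀ / (A ω) = 86.30 / (2.837 × 1.99×10^-7) = 1.53×10^8 J/(m²·K).
D = C / (ρ c_p) = 1.53×10^8 / (997.4 × 4190) = 36.5 m.

37 m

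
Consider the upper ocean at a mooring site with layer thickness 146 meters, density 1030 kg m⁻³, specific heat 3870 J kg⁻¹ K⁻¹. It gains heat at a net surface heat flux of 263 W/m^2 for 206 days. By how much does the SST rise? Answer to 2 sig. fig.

8.0 K

Areal heat capacity C = ρ c_p D = 1030 × 3870 × 146 = 5.82×10^8 J/(m²·K).
Net heat input Q = F Δt = 263 × (206 days × 86400 s/day) = 4.68×10^9 J/m².
ΔT = Q / C = 4.68×10^9 / 5.82×10^8 = 8.04 K.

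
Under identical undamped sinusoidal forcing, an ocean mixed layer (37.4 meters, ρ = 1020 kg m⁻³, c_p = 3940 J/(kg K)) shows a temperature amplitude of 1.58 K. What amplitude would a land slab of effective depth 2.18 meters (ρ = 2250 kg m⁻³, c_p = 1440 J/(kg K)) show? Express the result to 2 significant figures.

34 K

C_ocean = 1.50×10^8 J/(m²·K); C_land = 7.06×10^6 J/(m²·K).
A ∝ 1/C ⇒ A_land = A_ocean × C_ocean/C_land = 1.58 × 21.3 = 33.6 K.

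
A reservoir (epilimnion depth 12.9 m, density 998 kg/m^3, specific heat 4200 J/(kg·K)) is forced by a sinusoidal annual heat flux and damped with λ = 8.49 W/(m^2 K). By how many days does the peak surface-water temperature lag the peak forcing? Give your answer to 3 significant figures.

52.5 days

Areal heat capacity C = ρ c_p D = 998 × 4200 × 12.9 = 5.41×10^7 J/(m^2 K).
ω = 2π / 3.15×10^7 s = 1.99×10^-7 s⁻¹.
Phase lag φ = arctan(Cω/λ) = arctan(10.8/8.49) = 0.903 rad.
Time lag = φ / ω = 0.903 / 1.99×10^-7 = 4.53×10^6 s = 52.5 days.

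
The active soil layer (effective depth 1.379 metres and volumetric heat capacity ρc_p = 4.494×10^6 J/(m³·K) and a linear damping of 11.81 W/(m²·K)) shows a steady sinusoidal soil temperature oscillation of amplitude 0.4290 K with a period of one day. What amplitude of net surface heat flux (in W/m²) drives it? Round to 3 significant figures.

Areal heat capacity C = ρc_p × D = 4.494×10^6 × 1.379 = 6.20×10^6 J/(m^2 K).
ω = 2π / 86400 s = 7.27×10^-5 s⁻¹.
√((Cω)² + λ²) = √((451)² + 11.81²) = 451 W/(m²·K).
F₀ = A × √((Cω)²+λ²) = 0.4290 × 451 = 193 W/m².

193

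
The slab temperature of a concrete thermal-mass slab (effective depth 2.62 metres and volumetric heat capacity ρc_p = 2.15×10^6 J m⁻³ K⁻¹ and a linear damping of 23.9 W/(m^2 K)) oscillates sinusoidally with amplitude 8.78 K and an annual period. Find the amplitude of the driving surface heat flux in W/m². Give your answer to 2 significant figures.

210

Areal heat capacity C = ρc_p × D = 2.15×10^6 × 2.62 = 5.63×10^6 J/(m^2 K).
ω = 2π / 3.15×10^7 s = 1.99×10^-7 s⁻¹.
√((Cω)² + λ²) = √((1.12)² + 23.9²) = 23.9 W/(m²·K).
F₀ = A × √((Cω)²+λ²) = 8.78 × 23.9 = 210 W/m².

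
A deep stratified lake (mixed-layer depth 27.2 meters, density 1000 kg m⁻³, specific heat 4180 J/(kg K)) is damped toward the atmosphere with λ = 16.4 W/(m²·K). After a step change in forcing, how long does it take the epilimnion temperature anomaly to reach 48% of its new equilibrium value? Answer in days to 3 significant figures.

52.5 days

Areal heat capacity C = ρ c_p D = 1000 × 4180 × 27.2 = 1.14×10^8 J m⁻² K⁻¹.
τ = C / λ = 1.14×10^8 / 16.4 = 6.93×10^6 s.
Fraction reached: 1 − e^(−t/τ) = 0.48 ⇒ t = −τ ln(1 − 0.48) = τ × 0.654.
t = 4.53×10^6 s = 52.5 days.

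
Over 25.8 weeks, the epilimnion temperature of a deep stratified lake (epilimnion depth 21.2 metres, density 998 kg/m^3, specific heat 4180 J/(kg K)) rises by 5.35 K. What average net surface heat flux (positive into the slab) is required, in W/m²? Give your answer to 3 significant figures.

30.3

Areal heat capacity C = ρ c_p D = 998 × 4180 × 21.2 = 8.84×10^7 J/(m²·K).
Required heat per unit area: Q = C ΔT = 8.84×10^7 × 5.35 = 4.73×10^8 J/m².
Flux F = Q / Δt = 4.73×10^8 / 1.56×10^7 s = 30.3 W/m².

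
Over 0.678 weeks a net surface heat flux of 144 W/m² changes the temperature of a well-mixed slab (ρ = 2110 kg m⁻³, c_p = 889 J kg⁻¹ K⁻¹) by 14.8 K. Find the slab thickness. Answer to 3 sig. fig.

2.13 m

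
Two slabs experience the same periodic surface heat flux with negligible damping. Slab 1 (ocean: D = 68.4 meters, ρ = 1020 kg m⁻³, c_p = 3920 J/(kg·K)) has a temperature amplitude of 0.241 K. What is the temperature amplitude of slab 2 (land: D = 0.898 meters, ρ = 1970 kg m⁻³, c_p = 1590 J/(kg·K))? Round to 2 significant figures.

23 K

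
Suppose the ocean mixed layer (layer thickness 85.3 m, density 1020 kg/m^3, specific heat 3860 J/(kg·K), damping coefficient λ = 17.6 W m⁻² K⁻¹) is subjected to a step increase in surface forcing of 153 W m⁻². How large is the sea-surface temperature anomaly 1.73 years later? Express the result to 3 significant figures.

8.20 K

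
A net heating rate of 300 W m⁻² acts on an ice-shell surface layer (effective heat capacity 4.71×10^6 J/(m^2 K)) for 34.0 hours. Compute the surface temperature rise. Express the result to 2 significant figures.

Areal heat capacity C = 4.71×10^6 J/(m^2 K) (given).
Net heat input Q = F Δt = 300 × (34.0 hours × 3600 s/hour) = 3.67×10^7 J/m².
ΔT = Q / C = 3.67×10^7 / 4.71×10^6 = 7.80 K.

7.8 K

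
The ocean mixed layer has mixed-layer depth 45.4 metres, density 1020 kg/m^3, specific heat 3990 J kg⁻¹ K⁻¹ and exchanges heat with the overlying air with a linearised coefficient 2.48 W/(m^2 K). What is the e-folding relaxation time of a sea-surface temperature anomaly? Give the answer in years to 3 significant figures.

2.36 years

Areal heat capacity C = ρ c_p D = 1020 × 3990 × 45.4 = 1.85×10^8 J/(m^2 K).
Relaxation time τ = C / λ = 1.85×10^8 / 2.48 = 7.45×10^7 s.
In years: 7.45×10^7 s / (3.156×10^7 s/year) = 2.36 years.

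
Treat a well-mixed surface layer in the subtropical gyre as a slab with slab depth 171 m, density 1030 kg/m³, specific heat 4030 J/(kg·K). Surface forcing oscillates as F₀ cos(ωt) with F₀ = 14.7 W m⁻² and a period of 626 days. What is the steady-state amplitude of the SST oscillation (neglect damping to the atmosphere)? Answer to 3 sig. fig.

Areal heat capacity C = ρ c_p D = 1030 × 4030 × 171 = 7.10×10^8 J m⁻² K⁻¹.
Angular frequency ω = 2π / T = 2π / 5.41×10^7 s = 1.16×10^-7 s⁻¹.
Cω = 7.10×10^8 × 1.16×10^-7 = 82.5 W/(m²·K).
Amplitude A = F₀ / (Cω) = 14.7 / 82.5 = 0.178 K.

0.178 K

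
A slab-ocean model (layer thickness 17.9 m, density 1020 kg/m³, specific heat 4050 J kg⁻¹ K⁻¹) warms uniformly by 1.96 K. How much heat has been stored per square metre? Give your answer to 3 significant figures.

Areal heat capacity C = ρ c_p D = 1020 × 4050 × 17.9 = 7.39×10^7 J/(m^2 K).
ΔQ = C ΔT = 7.39×10^7 × 1.96 = 1.45×10^8 J/m².

1.45×10^8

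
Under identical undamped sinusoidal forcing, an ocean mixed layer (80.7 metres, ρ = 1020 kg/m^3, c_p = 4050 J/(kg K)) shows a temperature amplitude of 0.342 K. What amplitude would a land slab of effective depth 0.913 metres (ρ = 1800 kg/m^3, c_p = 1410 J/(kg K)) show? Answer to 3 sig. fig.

C_ocean = 3.33×10^8 J/(m²·K); C_land = 2.32×10^6 J/(m²·K).
A ∝ 1/C ⇒ A_land = A_ocean × C_ocean/C_land = 0.342 × 144 = 49.2 K.

49.2 K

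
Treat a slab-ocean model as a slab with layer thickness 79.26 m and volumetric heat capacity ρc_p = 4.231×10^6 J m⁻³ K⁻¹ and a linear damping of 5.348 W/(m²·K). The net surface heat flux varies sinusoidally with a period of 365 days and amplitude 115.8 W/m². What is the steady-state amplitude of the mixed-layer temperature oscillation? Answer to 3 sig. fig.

Areal heat capacity C = ρc_p × D = 4.231×10^6 × 79.26 = 3.35×10^8 J/(m²·K).
Angular frequency ω = 2π / T = 2π / 3.15×10^7 s = 1.99×10^-7 s⁻¹.
√((Cω)² + λ²) = √((66.8)² + 5.348²) = 67.0 W/(m²·K).
Amplitude A = F₀ / √((Cω)²+λ²) = 115.8 / 67.0 = 1.73 K.

1.73 K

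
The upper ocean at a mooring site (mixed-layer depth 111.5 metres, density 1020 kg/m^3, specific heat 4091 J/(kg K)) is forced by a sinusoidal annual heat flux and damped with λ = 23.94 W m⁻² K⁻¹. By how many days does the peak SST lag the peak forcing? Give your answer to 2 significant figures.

Areal heat capacity C = ρ c_p D = 1020 × 4091 × 111.5 = 4.65×10^8 J/(m²·K).
ω = 2π / 3.15×10^7 s = 1.99×10^-7 s⁻¹.
Phase lag φ = arctan(Cω/λ) = arctan(92.7/23.94) = 1.32 rad.
Time lag = φ / ω = 1.32 / 1.99×10^-7 = 6.62×10^6 s = 76.6 days.

77 days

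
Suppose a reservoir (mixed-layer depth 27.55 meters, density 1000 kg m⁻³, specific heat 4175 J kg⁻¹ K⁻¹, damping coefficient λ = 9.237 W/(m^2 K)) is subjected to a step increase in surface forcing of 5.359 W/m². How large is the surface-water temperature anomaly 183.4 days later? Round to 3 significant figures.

0.418 K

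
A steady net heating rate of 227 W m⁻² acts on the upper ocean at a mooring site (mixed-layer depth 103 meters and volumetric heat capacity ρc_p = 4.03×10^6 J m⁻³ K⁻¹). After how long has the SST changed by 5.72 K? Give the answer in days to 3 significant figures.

Areal heat capacity C = ρc_p × D = 4.03×10^6 × 103 = 4.15×10^8 J/(m^2 K).
Time required: Δt = C ΔT / F = 4.15×10^8 × 5.72 / 227 = 1.05×10^7 s.
In days: 1.05×10^7 s / (86400 s/day) = 121 days.

121 days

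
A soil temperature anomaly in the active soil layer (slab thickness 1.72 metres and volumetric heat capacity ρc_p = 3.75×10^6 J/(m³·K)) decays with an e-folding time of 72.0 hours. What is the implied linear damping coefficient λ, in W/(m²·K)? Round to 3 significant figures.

24.9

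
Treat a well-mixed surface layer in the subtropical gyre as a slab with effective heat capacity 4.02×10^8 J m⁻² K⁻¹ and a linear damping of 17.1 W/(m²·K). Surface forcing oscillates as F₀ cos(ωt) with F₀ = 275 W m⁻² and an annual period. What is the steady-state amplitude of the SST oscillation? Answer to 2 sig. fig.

3.4 K

Areal heat capacity C = 4.02×10^8 J m⁻² K⁻¹ (given).
Angular frequency ω = 2π / T = 2π / 3.15×10^7 s = 1.99×10^-7 s⁻¹.
√((Cω)² + λ²) = √((80.1)² + 17.1²) = 81.9 W/(m²·K).
Amplitude A = F₀ / √((Cω)²+λ²) = 275 / 81.9 = 3.36 K.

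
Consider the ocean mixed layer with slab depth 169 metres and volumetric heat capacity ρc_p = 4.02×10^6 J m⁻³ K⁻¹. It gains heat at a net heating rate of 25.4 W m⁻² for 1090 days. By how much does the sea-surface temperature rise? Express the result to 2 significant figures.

3.5 K

Areal heat capacity C = ρc_p × D = 4.02×10^6 × 169 = 6.79×10^8 J/(m^2 K).
Net heat input Q = F Δt = 25.4 × (1090 days × 86400 s/day) = 2.39×10^9 J/m².
ΔT = Q / C = 2.39×10^9 / 6.79×10^8 = 3.52 K.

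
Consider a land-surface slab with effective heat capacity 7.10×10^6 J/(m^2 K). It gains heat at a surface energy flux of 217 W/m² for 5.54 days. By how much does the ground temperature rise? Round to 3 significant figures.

Areal heat capacity C = 7.10×10^6 J/(m^2 K) (given).
Net heat input Q = F Δt = 217 × (5.54 days × 86400 s/day) = 1.04×10^8 J/m².
ΔT = Q / C = 1.04×10^8 / 7.10×10^6 = 14.6 K.

14.6 K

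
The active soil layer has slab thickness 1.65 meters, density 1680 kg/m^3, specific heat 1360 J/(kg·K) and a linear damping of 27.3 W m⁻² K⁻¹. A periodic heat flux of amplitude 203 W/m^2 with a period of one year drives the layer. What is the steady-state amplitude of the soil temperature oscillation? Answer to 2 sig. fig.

Areal heat capacity C = ρ c_p D = 1680 × 1360 × 1.65 = 3.77×10^6 J m⁻² K⁻¹.
Angular frequency ω = 2π / T = 2π / 3.15×10^7 s = 1.99×10^-7 s⁻¹.
√((Cω)² + λ²) = √((0.751)² + 27.3²) = 27.3 W/(m²·K).
Amplitude A = F₀ / √((Cω)²+λ²) = 203 / 27.3 = 7.43 K.

7.4 K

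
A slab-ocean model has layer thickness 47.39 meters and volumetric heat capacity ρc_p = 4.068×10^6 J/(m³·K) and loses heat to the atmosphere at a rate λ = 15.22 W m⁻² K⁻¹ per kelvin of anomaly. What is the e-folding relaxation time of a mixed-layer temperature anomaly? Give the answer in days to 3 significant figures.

147 days

Areal heat capacity C = ρc_p × D = 4.068×10^6 × 47.39 = 1.93×10^8 J/(m^2 K).
Relaxation time τ = C / λ = 1.93×10^8 / 15.22 = 1.27×10^7 s.
In days: 1.27×10^7 s / (86400 s/day) = 147 days.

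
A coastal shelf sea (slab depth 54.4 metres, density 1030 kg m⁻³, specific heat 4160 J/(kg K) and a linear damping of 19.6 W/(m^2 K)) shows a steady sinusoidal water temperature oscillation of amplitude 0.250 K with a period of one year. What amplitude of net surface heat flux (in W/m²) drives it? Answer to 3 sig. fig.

12.6

Areal heat capacity C = ρ c_p D = 1030 × 4160 × 54.4 = 2.33×10^8 J/(m²·K).
ω = 2π / 3.15×10^7 s = 1.99×10^-7 s⁻¹.
√((Cω)² + λ²) = √((46.4)² + 19.6²) = 50.4 W/(m²·K).
F₀ = A × √((Cω)²+λ²) = 0.250 × 50.4 = 12.6 W/m².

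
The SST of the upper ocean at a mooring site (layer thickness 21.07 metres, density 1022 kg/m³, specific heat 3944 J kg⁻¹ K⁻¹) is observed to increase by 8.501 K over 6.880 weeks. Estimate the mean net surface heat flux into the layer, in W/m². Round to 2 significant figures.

Areal heat capacity C = ρ c_p D = 1022 × 3944 × 21.07 = 8.49×10^7 J/(m^2 K).
Required heat per unit area: Q = C ΔT = 8.49×10^7 × 8.501 = 7.22×10^8 J/m².
Flux F = Q / Δt = 7.22×10^8 / 4.16×10^6 s = 174 W/m².

170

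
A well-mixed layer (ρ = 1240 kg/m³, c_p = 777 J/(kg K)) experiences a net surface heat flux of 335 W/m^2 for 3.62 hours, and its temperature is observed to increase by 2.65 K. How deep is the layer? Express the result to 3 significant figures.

1.71 m

Heat input Q = F Δt = 335 × 13000 s = 4.37×10^6 J/m².
Required areal heat capacity C = Q / ΔT = 1.65×10^6 J/(m²·K).
Depth D = C / (ρ c_p) = 1.65×10^6 / (1240 × 777) = 1.71 m.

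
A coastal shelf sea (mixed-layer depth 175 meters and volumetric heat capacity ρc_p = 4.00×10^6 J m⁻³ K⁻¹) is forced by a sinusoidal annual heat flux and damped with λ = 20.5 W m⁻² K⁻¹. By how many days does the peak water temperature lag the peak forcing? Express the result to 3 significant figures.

82.8 days

Areal heat capacity C = ρc_p × D = 4.00×10^6 × 175 = 7.00×10^8 J m⁻² K⁻¹.
ω = 2π / 3.15×10^7 s = 1.99×10^-7 s⁻¹.
Phase lag φ = arctan(Cω/λ) = arctan(139/20.5) = 1.42 rad.
Time lag = φ / ω = 1.42 / 1.99×10^-7 = 7.15×10^6 s = 82.8 days.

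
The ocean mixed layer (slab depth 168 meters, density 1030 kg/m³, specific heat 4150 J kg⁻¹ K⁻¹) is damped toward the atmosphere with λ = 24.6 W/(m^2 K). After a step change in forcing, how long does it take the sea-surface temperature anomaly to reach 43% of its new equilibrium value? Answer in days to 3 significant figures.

Areal heat capacity C = ρ c_p D = 1030 × 4150 × 168 = 7.18×10^8 J/(m^2 K).
τ = C / λ = 7.18×10^8 / 24.6 = 2.92×10^7 s.
Fraction reached: 1 − e^(−t/τ) = 0.43 ⇒ t = −τ ln(1 − 0.43) = τ × 0.562.
t = 1.64×10^7 s = 190 days.

190 days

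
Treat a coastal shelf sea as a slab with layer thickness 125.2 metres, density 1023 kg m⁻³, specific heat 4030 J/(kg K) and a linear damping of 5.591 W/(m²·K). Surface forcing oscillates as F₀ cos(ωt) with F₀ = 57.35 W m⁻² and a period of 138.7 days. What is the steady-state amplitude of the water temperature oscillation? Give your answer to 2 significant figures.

0.21 K

Areal heat capacity C = ρ c_p D = 1023 × 4030 × 125.2 = 5.16×10^8 J m⁻² K⁻¹.
Angular frequency ω = 2π / T = 2π / 1.20×10^7 s = 5.24×10^-7 s⁻¹.
√((Cω)² + λ²) = √((271)² + 5.591²) = 271 W/(m²·K).
Amplitude A = F₀ / √((Cω)²+λ²) = 57.35 / 271 = 0.212 K.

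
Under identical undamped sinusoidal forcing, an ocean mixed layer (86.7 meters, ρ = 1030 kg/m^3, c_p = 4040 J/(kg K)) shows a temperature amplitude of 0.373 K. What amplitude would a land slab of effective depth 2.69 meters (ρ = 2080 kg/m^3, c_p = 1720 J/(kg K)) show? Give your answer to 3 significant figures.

C_ocean = 3.61×10^8 J/(m²·K); C_land = 9.62×10^6 J/(m²·K).
A ∝ 1/C ⇒ A_land = A_ocean × C_ocean/C_land = 0.373 × 37.5 = 14.0 K.

14.0 K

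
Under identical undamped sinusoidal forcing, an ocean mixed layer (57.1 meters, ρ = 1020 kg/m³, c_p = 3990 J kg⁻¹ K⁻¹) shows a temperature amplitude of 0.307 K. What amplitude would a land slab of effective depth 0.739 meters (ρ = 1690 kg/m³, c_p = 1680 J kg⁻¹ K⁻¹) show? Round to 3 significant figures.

C_ocean = 2.32×10^8 J/(m²·K); C_land = 2.10×10^6 J/(m²·K).
A ∝ 1/C ⇒ A_land = A_ocean × C_ocean/C_land = 0.307 × 111 = 34.0 K.

34.0 K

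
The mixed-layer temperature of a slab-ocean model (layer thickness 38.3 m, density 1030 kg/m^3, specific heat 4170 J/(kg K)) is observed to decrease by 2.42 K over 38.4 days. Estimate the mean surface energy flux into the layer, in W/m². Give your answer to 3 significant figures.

Areal heat capacity C = ρ c_p D = 1030 × 4170 × 38.3 = 1.65×10^8 J m⁻² K⁻¹.
Required heat per unit area: Q = C ΔT = 1.65×10^8 × -2.42 = -3.98×10^8 J/m².
Flux F = Q / Δt = -3.98×10^8 / 3.32×10^6 s = -120 W/m².

-120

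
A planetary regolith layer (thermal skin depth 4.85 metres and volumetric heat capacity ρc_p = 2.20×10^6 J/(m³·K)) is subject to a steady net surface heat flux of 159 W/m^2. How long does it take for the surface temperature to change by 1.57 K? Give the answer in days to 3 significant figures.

Areal heat capacity C = ρc_p × D = 2.20×10^6 × 4.85 = 1.07×10^7 J/(m²·K).
Time required: Δt = C ΔT / F = 1.07×10^7 × 1.57 / 159 = 1.05×10^5 s.
In days: 1.05×10^5 s / (86400 s/day) = 1.22 days.

1.22 days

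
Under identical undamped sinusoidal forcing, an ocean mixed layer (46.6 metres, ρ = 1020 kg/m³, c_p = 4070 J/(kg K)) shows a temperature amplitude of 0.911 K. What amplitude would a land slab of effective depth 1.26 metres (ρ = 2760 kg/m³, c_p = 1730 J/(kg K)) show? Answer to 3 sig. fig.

29.3 K

C_ocean = 1.93×10^8 J/(m²·K); C_land = 6.02×10^6 J/(m²·K).
A ∝ 1/C ⇒ A_land = A_ocean × C_ocean/C_land = 0.911 × 32.2 = 29.3 K.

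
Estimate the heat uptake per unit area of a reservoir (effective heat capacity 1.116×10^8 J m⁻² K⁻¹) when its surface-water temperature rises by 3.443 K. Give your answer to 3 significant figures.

3.84×10^8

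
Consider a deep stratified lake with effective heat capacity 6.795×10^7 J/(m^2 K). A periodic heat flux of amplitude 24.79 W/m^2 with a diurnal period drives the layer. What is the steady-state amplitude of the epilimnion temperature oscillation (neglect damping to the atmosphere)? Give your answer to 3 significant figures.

Areal heat capacity C = 6.795×10^7 J/(m^2 K) (given).
Angular frequency ω = 2π / T = 2π / 86400 s = 7.27×10^-5 s⁻¹.
Cω = 6.80×10^7 × 7.27×10^-5 = 4940 W/(m²·K).
Amplitude A = F₀ / (Cω) = 24.79 / 4940 = 0.00502 K.

0.00502 K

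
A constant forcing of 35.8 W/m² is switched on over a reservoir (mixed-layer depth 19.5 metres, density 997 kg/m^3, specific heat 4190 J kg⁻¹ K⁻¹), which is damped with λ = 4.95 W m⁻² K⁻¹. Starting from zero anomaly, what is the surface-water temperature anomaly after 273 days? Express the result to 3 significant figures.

5.51 K

Areal heat capacity C = ρ c_p D = 997 × 4190 × 19.5 = 8.15×10^7 J/(m²·K).
τ = C / λ = 8.15×10^7 / 4.95 = 1.65×10^7 s.
Equilibrium anomaly ΔT_eq = F / λ = 35.8 / 4.95 = 7.23 K.
t = 273 days = 2.36×10^7 s, so t/τ = 1.43.
ΔT(t) = ΔT_eq (1 − e^(−t/τ)) = 7.23 × (1 − e^−1.43) = 5.51 K.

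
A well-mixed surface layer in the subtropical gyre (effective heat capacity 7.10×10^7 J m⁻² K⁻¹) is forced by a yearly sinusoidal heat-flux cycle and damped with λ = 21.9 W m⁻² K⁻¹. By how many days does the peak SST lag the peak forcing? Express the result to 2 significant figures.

Areal heat capacity C = 7.10×10^7 J m⁻² K⁻¹ (given).
ω = 2π / 3.15×10^7 s = 1.99×10^-7 s⁻¹.
Phase lag φ = arctan(Cω/λ) = arctan(14.1/21.9) = 0.574 rad.
Time lag = φ / ω = 0.574 / 1.99×10^-7 = 2.88×10^6 s = 33.3 days.

33 days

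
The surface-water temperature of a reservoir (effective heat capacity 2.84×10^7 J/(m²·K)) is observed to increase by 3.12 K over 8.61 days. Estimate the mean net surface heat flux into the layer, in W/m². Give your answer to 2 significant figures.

120

Areal heat capacity C = 2.84×10^7 J/(m²·K) (given).
Required heat per unit area: Q = C ΔT = 2.84×10^7 × 3.12 = 8.86×10^7 J/m².
Flux F = Q / Δt = 8.86×10^7 / 7.44×10^5 s = 119 W/m².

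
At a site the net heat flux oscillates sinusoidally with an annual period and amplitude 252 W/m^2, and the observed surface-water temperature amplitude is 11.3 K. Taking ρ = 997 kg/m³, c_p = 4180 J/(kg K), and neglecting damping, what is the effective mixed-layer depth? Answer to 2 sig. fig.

27 m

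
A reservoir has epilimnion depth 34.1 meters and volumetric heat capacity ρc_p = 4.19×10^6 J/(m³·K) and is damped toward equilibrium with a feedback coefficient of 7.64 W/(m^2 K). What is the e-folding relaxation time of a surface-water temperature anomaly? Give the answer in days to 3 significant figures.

Areal heat capacity C = ρc_p × D = 4.19×10^6 × 34.1 = 1.43×10^8 J/(m²·K).
Relaxation time τ = C / λ = 1.43×10^8 / 7.64 = 1.87×10^7 s.
In days: 1.87×10^7 s / (86400 s/day) = 216 days.

216 days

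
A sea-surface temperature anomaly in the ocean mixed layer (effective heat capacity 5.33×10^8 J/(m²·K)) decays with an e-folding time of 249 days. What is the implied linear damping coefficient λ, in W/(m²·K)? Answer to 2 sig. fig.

Areal heat capacity C = 5.33×10^8 J/(m²·K) (given).
τ = 249 days = 2.15×10^7 s.
λ = C / τ = 5.33×10^8 / 2.15×10^7 = 24.8 W/(m²·K).

25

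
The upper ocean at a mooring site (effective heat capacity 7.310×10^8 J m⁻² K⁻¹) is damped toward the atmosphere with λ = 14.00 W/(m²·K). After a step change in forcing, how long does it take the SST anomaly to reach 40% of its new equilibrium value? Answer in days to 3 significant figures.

Areal heat capacity C = 7.310×10^8 J m⁻² K⁻¹ (given).
τ = C / λ = 7.31×10^8 / 14.00 = 5.22×10^7 s.
Fraction reached: 1 − e^(−t/τ) = 0.40 ⇒ t = −τ ln(1 − 0.40) = τ × 0.511.
t = 2.67×10^7 s = 309 days.

309 days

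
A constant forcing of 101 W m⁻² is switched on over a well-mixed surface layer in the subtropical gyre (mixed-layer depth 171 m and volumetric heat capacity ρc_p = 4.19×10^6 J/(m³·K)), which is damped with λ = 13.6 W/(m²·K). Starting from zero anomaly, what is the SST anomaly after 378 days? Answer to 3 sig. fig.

3.43 K

Areal heat capacity C = ρc_p × D = 4.19×10^6 × 171 = 7.16×10^8 J/(m²·K).
τ = C / λ = 7.16×10^8 / 13.6 = 5.27×10^7 s.
Equilibrium anomaly ΔT_eq = F / λ = 101 / 13.6 = 7.43 K.
t = 378 days = 3.27×10^7 s, so t/τ = 0.620.
ΔT(t) = ΔT_eq (1 − e^(−t/τ)) = 7.43 × (1 − e^−0.620) = 3.43 K.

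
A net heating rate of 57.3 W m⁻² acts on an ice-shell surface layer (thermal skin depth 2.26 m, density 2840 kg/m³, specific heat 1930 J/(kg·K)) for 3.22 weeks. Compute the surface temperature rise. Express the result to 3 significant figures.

Areal heat capacity C = ρ c_p D = 2840 × 1930 × 2.26 = 1.24×10^7 J/(m^2 K).
Net heat input Q = F Δt = 57.3 × (3.22 weeks × 6.048×10^5 s/week) = 1.12×10^8 J/m².
ΔT = Q / C = 1.12×10^8 / 1.24×10^7 = 9.01 K.

9.01 K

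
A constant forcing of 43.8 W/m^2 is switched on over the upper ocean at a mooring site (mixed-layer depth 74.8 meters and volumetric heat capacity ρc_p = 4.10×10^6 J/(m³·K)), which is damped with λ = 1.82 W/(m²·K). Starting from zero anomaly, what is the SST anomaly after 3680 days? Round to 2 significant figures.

20 K

Areal heat capacity C = ρc_p × D = 4.10×10^6 × 74.8 = 3.07×10^8 J/(m^2 K).
τ = C / λ = 3.07×10^8 / 1.82 = 1.69×10^8 s.
Equilibrium anomaly ΔT_eq = F / λ = 43.8 / 1.82 = 24.1 K.
t = 3680 days = 3.18×10^8 s, so t/τ = 1.89.
ΔT(t) = ΔT_eq (1 − e^(−t/τ)) = 24.1 × (1 − e^−1.89) = 20.4 K.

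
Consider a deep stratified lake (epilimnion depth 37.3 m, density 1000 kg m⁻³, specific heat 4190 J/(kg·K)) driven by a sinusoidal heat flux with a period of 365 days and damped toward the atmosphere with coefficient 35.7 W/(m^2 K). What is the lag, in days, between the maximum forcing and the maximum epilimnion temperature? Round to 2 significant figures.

42 days

Areal heat capacity C = ρ c_p D = 1000 × 4190 × 37.3 = 1.56×10^8 J/(m²·K).
ω = 2π / 3.15×10^7 s = 1.99×10^-7 s⁻¹.
Phase lag φ = arctan(Cω/λ) = arctan(31.1/35.7) = 0.717 rad.
Time lag = φ / ω = 0.717 / 1.99×10^-7 = 3.60×10^6 s = 41.7 days.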